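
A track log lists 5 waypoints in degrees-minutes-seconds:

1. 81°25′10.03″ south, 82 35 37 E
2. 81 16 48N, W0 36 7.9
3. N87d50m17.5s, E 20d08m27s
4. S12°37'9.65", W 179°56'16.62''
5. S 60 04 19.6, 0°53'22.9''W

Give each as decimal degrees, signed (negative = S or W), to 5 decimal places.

1. -81.41945, 82.59361
2. 81.28000, -0.60219
3. 87.83819, 20.14083
4. -12.61935, -179.93795
5. -60.07211, -0.88969

Point 1:
  Lat: 25′ + 10.03″ = 25.16717′; 81 + 25.16717/60 = 81.419453
  S ⇒ negate
  λ: 35′ + 37″ = 35.61667′; 82 + 35.61667/60 = 82.593611
  E → positive
Point 2:
  Latitude: 81° + 16/60 + 48/3600 = 81 + 0.266667 + 0.013333 = 81.280000
  N → positive
  λ: 36′ + 7.9″ = 36.13167′; 0 + 36.13167/60 = 0.602194
  W ⇒ negate
Point 3:
  φ: 50′ + 17.5″ = 50.29167′; 87 + 50.29167/60 = 87.838194
  N → positive
  Longitude: 8′ + 27″ = 8.45000′; 20 + 8.45000/60 = 20.140833
  E → positive
Point 4:
  Lat: 12° + 37/60 + 9.65/3600 = 12 + 0.616667 + 0.002681 = 12.619347
  S → negative
  Longitude: 56′ + 16.62″ = 56.27700′; 179 + 56.27700/60 = 179.937950
  W ⇒ negate
Point 5:
  φ: 60° + 4/60 + 19.6/3600 = 60 + 0.066667 + 0.005444 = 60.072111
  S ⇒ negate
  λ: 0 + 53/60 + 22.9/3600 = 0.889694
  W ⇒ negate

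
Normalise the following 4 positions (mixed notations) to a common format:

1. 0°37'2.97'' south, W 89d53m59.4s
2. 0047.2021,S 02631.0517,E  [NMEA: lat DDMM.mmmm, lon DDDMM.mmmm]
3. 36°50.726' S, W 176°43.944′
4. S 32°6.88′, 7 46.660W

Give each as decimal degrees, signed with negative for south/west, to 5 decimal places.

Point 1:
  Lat: 0° + 37/60 + 2.97/3600 = 0 + 0.616667 + 0.000825 = 0.617492
  hemisphere S, so the sign is −
  Longitude: 89 + 53/60 + 59.4/3600 = 89.899833
  W → negative
Point 2:
  Lat: split at 2 digits → 00° and 47.2021′; 0 + 47.2021/60 = 0.786702
  S ⇒ negate
  λ: split at 3 digits → 026° and 31.0517′; 26 + 31.0517/60 = 26.517528
  E → positive
Point 3:
  Latitude: 36 + 50.726/60 = 36.845433
  S → negative
  Longitude: 176 + 43.944/60 = 176.732400
  hemisphere W, so the sign is −
Point 4:
  Lat: 6.88′ = 0.114667°; total 32.114667
  S → negative
  λ: 7 + 46.66/60 = 7.777667
  hemisphere W, so the sign is −

1. -0.61749, -89.89983
2. -0.78670, 26.51753
3. -36.84543, -176.73240
4. -32.11467, -7.77767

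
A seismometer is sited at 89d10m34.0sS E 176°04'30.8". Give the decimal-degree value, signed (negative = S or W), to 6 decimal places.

φ: 89° + 10/60 + 34/3600 = 89 + 0.166667 + 0.009444 = 89.1761111
hemisphere S, so the sign is −
Lon: 4′ + 30.8″ = 4.51333′; 176 + 4.51333/60 = 176.0752222
E → positive

-89.176111, 176.075222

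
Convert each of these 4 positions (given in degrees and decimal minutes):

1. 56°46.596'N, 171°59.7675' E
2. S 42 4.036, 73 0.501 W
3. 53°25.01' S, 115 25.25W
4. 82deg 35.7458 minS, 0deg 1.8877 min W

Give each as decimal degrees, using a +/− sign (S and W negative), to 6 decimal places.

1. 56.776600, 171.996125
2. -42.067267, -73.008350
3. -53.416833, -115.420833
4. -82.595763, -0.031462

Point 1:
  Lat: 56 + 46.596/60 = 56.7766000
  N → positive
  Lon: 171 + 59.7675/60 = 171.9961250
  E ⇒ keep positive
Point 2:
  Lat: 4.036′ = 0.067267°; total 42.0672667
  S → negative
  λ: 0.501′ = 0.008350°; total 73.0083500
  W → negative
Point 3:
  φ: 53 + 25.01/60 = 53.4168333
  S → negative
  Lon: 25.25′ = 0.420833°; total 115.4208333
  W → negative
Point 4:
  Latitude: 35.7458′ = 0.595763°; total 82.5957633
  S ⇒ negate
  Lon: 0 + 1.8877/60 = 0.0314617
  W ⇒ negate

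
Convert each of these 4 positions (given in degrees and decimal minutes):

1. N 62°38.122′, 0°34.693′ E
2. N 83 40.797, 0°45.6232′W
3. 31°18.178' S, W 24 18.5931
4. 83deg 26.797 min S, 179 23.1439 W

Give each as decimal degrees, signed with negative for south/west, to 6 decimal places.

1. 62.635367, 0.578217
2. 83.679950, -0.760387
3. -31.302967, -24.309885
4. -83.446617, -179.385732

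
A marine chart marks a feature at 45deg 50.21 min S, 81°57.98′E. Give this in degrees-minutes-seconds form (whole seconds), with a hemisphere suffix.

45°50′13″ S, 81°57′59″ E

φ: 50.21000′ → 50′ and 0.21000 × 60 = 12.60″
Lon: 57.98000′ → 57′ and 0.98000 × 60 = 58.80″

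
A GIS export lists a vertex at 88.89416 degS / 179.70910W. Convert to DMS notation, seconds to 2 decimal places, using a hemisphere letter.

Lat: 0.894160 × 60 = 53.64960′ → 53′, remainder × 60 = 38.9760″
Lon: whole degrees 179; 42.54600′ → 42′ and 32.7600″

88°53′38.98″ S, 179°42′32.76″ W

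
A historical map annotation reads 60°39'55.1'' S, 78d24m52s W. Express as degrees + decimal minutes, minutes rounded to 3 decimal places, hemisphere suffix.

60° 39.918′ S, 78° 24.867′ W

φ: 39 + 55.1/60 = 39.91833′
Longitude: seconds/60 = 0.86667; minutes = 24 + 0.86667 = 24.86667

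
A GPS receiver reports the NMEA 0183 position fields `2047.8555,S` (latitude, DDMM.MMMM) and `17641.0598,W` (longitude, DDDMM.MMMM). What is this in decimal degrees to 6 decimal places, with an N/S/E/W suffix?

20.797592° S, 176.684330° W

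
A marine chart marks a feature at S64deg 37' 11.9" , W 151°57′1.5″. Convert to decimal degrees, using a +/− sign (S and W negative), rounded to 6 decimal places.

Latitude: 64° + 37/60 + 11.9/3600 = 64 + 0.616667 + 0.003306 = 64.6199722
S ⇒ negate
Longitude: 151° + 57/60 + 1.5/3600 = 151 + 0.950000 + 0.000417 = 151.9504167
W ⇒ negate

-64.619972, -151.950417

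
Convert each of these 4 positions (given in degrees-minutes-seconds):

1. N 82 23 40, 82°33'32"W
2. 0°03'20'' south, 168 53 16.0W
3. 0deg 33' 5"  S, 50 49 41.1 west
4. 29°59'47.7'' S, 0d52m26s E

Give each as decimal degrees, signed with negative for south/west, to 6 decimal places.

1. 82.394444, -82.558889
2. -0.055556, -168.887778
3. -0.551389, -50.828083
4. -29.996583, 0.873889

Point 1:
  Lat: 82 + 23/60 + 40/3600 = 82.3944444
  N → positive
  λ: 82° + 33/60 + 32/3600 = 82 + 0.550000 + 0.008889 = 82.5588889
  W → negative
Point 2:
  Lat: 0 + 3/60 + 20/3600 = 0.0555556
  S → negative
  λ: 168 + 53/60 + 16/3600 = 168.8877778
  W → negative
Point 3:
  Latitude: 33′ + 5″ = 33.08333′; 0 + 33.08333/60 = 0.5513889
  S ⇒ negate
  Longitude: 49′ + 41.1″ = 49.68500′; 50 + 49.68500/60 = 50.8280833
  W → negative
Point 4:
  Latitude: 29° + 59/60 + 47.7/3600 = 29 + 0.983333 + 0.013250 = 29.9965833
  S → negative
  Lon: 0 + 52/60 + 26/3600 = 0.8738889
  E ⇒ keep positive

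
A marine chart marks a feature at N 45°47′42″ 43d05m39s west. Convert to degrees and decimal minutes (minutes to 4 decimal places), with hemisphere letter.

45° 47.7000′ N, 43° 5.6500′ W

Lat: seconds/60 = 0.70000; minutes = 47 + 0.70000 = 47.700000
Longitude: seconds/60 = 0.65000; minutes = 5 + 0.65000 = 5.650000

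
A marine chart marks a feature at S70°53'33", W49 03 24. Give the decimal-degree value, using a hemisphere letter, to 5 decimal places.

70.89250° S, 49.05667° W

Latitude: 70° + 53/60 + 33/3600 = 70 + 0.883333 + 0.009167 = 70.892500
Longitude: 49° + 3/60 + 24/3600 = 49 + 0.050000 + 0.006667 = 49.056667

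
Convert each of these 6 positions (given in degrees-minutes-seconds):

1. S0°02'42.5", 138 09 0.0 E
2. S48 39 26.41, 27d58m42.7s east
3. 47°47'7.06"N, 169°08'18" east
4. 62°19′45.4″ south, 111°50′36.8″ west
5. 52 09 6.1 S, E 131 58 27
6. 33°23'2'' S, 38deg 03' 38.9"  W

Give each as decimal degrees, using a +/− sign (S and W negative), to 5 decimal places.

1. -0.04514, 138.15000
2. -48.65734, 27.97853
3. 47.78529, 169.13833
4. -62.32928, -111.84356
5. -52.15169, 131.97417
6. -33.38389, -38.06081

Point 1:
  Lat: 2′ + 42.5″ = 2.70833′; 0 + 2.70833/60 = 0.045139
  hemisphere S, so the sign is −
  Longitude: 9′ + 0″ = 9.00000′; 138 + 9.00000/60 = 138.150000
  E → positive
Point 2:
  φ: 48° + 39/60 + 26.41/3600 = 48 + 0.650000 + 0.007336 = 48.657336
  S ⇒ negate
  λ: 58′ + 42.7″ = 58.71167′; 27 + 58.71167/60 = 27.978528
  E → positive
Point 3:
  φ: 47 + 47/60 + 7.06/3600 = 47.785294
  N → positive
  λ: 169° + 8/60 + 18/3600 = 169 + 0.133333 + 0.005000 = 169.138333
  E ⇒ keep positive
Point 4:
  φ: 62° + 19/60 + 45.4/3600 = 62 + 0.316667 + 0.012611 = 62.329278
  S ⇒ negate
  λ: 111 + 50/60 + 36.8/3600 = 111.843556
  hemisphere W, so the sign is −
Point 5:
  Latitude: 52° + 9/60 + 6.1/3600 = 52 + 0.150000 + 0.001694 = 52.151694
  hemisphere S, so the sign is −
  Longitude: 131° + 58/60 + 27/3600 = 131 + 0.966667 + 0.007500 = 131.974167
  E ⇒ keep positive
Point 6:
  Latitude: 33° + 23/60 + 2/3600 = 33 + 0.383333 + 0.000556 = 33.383889
  S → negative
  Lon: 38 + 3/60 + 38.9/3600 = 38.060806
  W ⇒ negate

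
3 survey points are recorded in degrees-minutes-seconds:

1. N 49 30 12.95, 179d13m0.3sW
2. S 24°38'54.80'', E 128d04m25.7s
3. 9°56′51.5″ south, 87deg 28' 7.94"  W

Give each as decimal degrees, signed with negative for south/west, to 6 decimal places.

Point 1:
  Lat: 49° + 30/60 + 12.95/3600 = 49 + 0.500000 + 0.003597 = 49.5035972
  N → positive
  Lon: 13′ + 0.3″ = 13.00500′; 179 + 13.00500/60 = 179.2167500
  hemisphere W, so the sign is −
Point 2:
  φ: 38′ + 54.8″ = 38.91333′; 24 + 38.91333/60 = 24.6485556
  S ⇒ negate
  Longitude: 4′ + 25.7″ = 4.42833′; 128 + 4.42833/60 = 128.0738056
  E ⇒ keep positive
Point 3:
  Lat: 9 + 56/60 + 51.5/3600 = 9.9476389
  hemisphere S, so the sign is −
  λ: 28′ + 7.94″ = 28.13233′; 87 + 28.13233/60 = 87.4688722
  hemisphere W, so the sign is −

1. 49.503597, -179.216750
2. -24.648556, 128.073806
3. -9.947639, -87.468872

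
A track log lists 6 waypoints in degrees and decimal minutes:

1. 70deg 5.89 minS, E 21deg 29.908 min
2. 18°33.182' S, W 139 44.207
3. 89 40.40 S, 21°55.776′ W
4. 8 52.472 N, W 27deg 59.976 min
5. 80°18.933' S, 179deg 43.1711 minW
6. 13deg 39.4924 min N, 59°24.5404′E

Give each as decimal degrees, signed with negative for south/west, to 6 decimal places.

1. -70.098167, 21.498467
2. -18.553033, -139.736783
3. -89.673333, -21.929600
4. 8.874533, -27.999600
5. -80.315550, -179.719518
6. 13.658207, 59.409007

Point 1:
  φ: 70 + 5.89/60 = 70.0981667
  S ⇒ negate
  λ: 21 + 29.908/60 = 21.4984667
  E → positive
Point 2:
  φ: 33.182′ = 0.553033°; total 18.5530333
  S ⇒ negate
  Lon: 139 + 44.207/60 = 139.7367833
  W → negative
Point 3:
  Lat: 40.4′ = 0.673333°; total 89.6733333
  S → negative
  Longitude: 21 + 55.776/60 = 21.9296000
  W ⇒ negate
Point 4:
  φ: 8 + 52.472/60 = 8.8745333
  N ⇒ keep positive
  Lon: 27 + 59.976/60 = 27.9996000
  W → negative
Point 5:
  Lat: 18.933′ = 0.315550°; total 80.3155500
  hemisphere S, so the sign is −
  Lon: 43.1711′ = 0.719518°; total 179.7195183
  W → negative
Point 6:
  φ: 39.4924′ = 0.658207°; total 13.6582067
  N ⇒ keep positive
  Lon: 24.5404′ = 0.409007°; total 59.4090067
  E ⇒ keep positive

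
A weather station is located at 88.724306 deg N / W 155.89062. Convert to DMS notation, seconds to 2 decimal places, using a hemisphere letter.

88°43′27.50″ N, 155°53′26.23″ W

Lat: whole degrees 88; 43.45836′ → 43′ and 27.5016″
Longitude: 0.890620 × 60 = 53.43720′ → 53′, remainder × 60 = 26.2320″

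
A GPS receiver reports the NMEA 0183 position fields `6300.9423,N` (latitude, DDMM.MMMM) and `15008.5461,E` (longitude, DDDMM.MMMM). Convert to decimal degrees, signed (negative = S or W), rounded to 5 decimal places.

63.01571, 150.14244

Lat: degrees = first 2 digits = 63, minutes = 0.9423; 63 + 0.9423/60 = 63.015705
N ⇒ keep positive
Longitude: split at 3 digits → 150° and 8.5461′; 150 + 8.5461/60 = 150.142435
E ⇒ keep positive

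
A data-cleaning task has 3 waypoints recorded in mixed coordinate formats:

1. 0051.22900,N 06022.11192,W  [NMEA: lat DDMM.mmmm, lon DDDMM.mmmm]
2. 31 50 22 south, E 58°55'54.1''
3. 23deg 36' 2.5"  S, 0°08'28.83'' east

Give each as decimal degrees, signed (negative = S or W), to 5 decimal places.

1. 0.85382, -60.36853
2. -31.83944, 58.93169
3. -23.60069, 0.14134

Point 1:
  φ: degrees = first 2 digits = 0, minutes = 51.229; 0 + 51.229/60 = 0.853817
  N → positive
  Lon: split at 3 digits → 060° and 22.11192′; 60 + 22.11192/60 = 60.368532
  hemisphere W, so the sign is −
Point 2:
  Latitude: 50′ + 22″ = 50.36667′; 31 + 50.36667/60 = 31.839444
  S → negative
  Longitude: 58 + 55/60 + 54.1/3600 = 58.931694
  E ⇒ keep positive
Point 3:
  Lat: 23 + 36/60 + 2.5/3600 = 23.600694
  S → negative
  λ: 0° + 8/60 + 28.83/3600 = 0 + 0.133333 + 0.008008 = 0.141342
  E → positive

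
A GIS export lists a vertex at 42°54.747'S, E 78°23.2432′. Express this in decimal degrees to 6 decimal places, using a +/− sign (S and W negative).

-42.912450, 78.387387

Lat: 42 + 54.747/60 = 42.9124500
S → negative
Lon: 78 + 23.2432/60 = 78.3873867
E → positive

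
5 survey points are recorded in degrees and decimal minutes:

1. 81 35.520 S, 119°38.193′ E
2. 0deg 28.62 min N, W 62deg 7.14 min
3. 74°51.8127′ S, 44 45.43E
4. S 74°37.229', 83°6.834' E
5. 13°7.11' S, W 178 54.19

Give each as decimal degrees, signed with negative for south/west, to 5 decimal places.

1. -81.59200, 119.63655
2. 0.47700, -62.11900
3. -74.86355, 44.75717
4. -74.62048, 83.11390
5. -13.11850, -178.90317

Point 1:
  Lat: 81 + 35.52/60 = 81.592000
  hemisphere S, so the sign is −
  Longitude: 38.193′ = 0.636550°; total 119.636550
  E ⇒ keep positive
Point 2:
  Latitude: 28.62′ = 0.477000°; total 0.477000
  N → positive
  Longitude: 7.14′ = 0.119000°; total 62.119000
  hemisphere W, so the sign is −
Point 3:
  Latitude: 51.8127′ = 0.863545°; total 74.863545
  hemisphere S, so the sign is −
  Lon: 44 + 45.43/60 = 44.757167
  E ⇒ keep positive
Point 4:
  φ: 74 + 37.229/60 = 74.620483
  S ⇒ negate
  Longitude: 83 + 6.834/60 = 83.113900
  E → positive
Point 5:
  φ: 13 + 7.11/60 = 13.118500
  S ⇒ negate
  λ: 54.19′ = 0.903167°; total 178.903167
  W ⇒ negate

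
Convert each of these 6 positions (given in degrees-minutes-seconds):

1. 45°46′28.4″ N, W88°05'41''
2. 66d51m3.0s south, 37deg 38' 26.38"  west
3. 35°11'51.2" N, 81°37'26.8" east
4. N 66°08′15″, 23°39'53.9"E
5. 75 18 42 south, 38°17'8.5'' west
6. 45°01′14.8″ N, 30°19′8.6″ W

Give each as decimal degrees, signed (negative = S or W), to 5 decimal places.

Point 1:
  φ: 45° + 46/60 + 28.4/3600 = 45 + 0.766667 + 0.007889 = 45.774556
  N → positive
  λ: 88 + 5/60 + 41/3600 = 88.094722
  W ⇒ negate
Point 2:
  Lat: 51′ + 3″ = 51.05000′; 66 + 51.05000/60 = 66.850833
  S → negative
  Longitude: 37 + 38/60 + 26.38/3600 = 37.640661
  W ⇒ negate
Point 3:
  Lat: 11′ + 51.2″ = 11.85333′; 35 + 11.85333/60 = 35.197556
  N ⇒ keep positive
  Lon: 81° + 37/60 + 26.8/3600 = 81 + 0.616667 + 0.007444 = 81.624111
  E → positive
Point 4:
  φ: 66 + 8/60 + 15/3600 = 66.137500
  N ⇒ keep positive
  Longitude: 23 + 39/60 + 53.9/3600 = 23.664972
  E → positive
Point 5:
  Lat: 75 + 18/60 + 42/3600 = 75.311667
  S → negative
  λ: 38 + 17/60 + 8.5/3600 = 38.285694
  W → negative
Point 6:
  φ: 45° + 1/60 + 14.8/3600 = 45 + 0.016667 + 0.004111 = 45.020778
  N → positive
  Lon: 30 + 19/60 + 8.6/3600 = 30.319056
  hemisphere W, so the sign is −

1. 45.77456, -88.09472
2. -66.85083, -37.64066
3. 35.19756, 81.62411
4. 66.13750, 23.66497
5. -75.31167, -38.28569
6. 45.02078, -30.31906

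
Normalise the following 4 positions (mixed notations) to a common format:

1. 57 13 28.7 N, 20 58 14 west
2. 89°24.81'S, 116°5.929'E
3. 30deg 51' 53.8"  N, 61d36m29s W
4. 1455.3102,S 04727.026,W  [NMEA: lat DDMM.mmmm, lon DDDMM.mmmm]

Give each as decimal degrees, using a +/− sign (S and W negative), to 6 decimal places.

Point 1:
  Latitude: 13′ + 28.7″ = 13.47833′; 57 + 13.47833/60 = 57.2246389
  N ⇒ keep positive
  Longitude: 20° + 58/60 + 14/3600 = 20 + 0.966667 + 0.003889 = 20.9705556
  hemisphere W, so the sign is −
Point 2:
  Latitude: 24.81′ = 0.413500°; total 89.4135000
  hemisphere S, so the sign is −
  Lon: 5.929′ = 0.098817°; total 116.0988167
  E ⇒ keep positive
Point 3:
  Latitude: 30 + 51/60 + 53.8/3600 = 30.8649444
  N → positive
  λ: 61 + 36/60 + 29/3600 = 61.6080556
  W → negative
Point 4:
  Latitude: degrees = first 2 digits = 14, minutes = 55.3102; 14 + 55.3102/60 = 14.9218367
  S ⇒ negate
  λ: split at 3 digits → 047° and 27.026′; 47 + 27.026/60 = 47.4504333
  W ⇒ negate

1. 57.224639, -20.970556
2. -89.413500, 116.098817
3. 30.864944, -61.608056
4. -14.921837, -47.450433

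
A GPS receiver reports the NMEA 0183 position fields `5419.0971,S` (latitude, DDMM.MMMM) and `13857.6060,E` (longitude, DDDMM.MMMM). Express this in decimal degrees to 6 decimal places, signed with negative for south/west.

-54.318285, 138.960100

Latitude: degrees = first 2 digits = 54, minutes = 19.0971; 54 + 19.0971/60 = 54.3182850
hemisphere S, so the sign is −
Longitude: degrees = first 3 digits = 138, minutes = 57.606; 138 + 57.606/60 = 138.9601000
E → positive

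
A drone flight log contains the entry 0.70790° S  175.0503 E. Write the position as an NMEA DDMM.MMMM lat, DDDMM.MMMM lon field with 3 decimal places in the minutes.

0042.474,S / 17503.018,E

φ: fractional part 0.707900 → 42.47400 minutes
Lon: 175° + 0.050300 × 60 = 175° 3.01800′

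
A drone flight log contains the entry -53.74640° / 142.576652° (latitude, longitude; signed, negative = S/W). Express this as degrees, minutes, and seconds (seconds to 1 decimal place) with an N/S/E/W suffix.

53°44′47.0″ S, 142°34′35.9″ E

Latitude is negative → S; |value| = 53.746400
Latitude: 0.746400° → 44.78400′; 0.78400 × 60 = 47.040″
λ: 0.576652 × 60 = 34.59912′ → 34′, remainder × 60 = 35.947″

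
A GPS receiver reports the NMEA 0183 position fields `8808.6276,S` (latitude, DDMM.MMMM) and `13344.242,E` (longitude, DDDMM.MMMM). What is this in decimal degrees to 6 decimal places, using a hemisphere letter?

Latitude: degrees = first 2 digits = 88, minutes = 8.6276; 88 + 8.6276/60 = 88.1437933
Lon: split at 3 digits → 133° and 44.242′; 133 + 44.242/60 = 133.7373667

88.143793° S, 133.737367° E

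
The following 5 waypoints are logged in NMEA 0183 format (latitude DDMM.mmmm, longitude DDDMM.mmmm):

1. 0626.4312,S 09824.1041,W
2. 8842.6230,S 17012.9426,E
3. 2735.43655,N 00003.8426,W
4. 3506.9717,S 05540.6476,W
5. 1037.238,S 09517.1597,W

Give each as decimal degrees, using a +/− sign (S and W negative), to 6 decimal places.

Point 1:
  Lat: degrees = first 2 digits = 6, minutes = 26.4312; 6 + 26.4312/60 = 6.4405200
  hemisphere S, so the sign is −
  Lon: degrees = first 3 digits = 98, minutes = 24.1041; 98 + 24.1041/60 = 98.4017350
  W → negative
Point 2:
  Latitude: split at 2 digits → 88° and 42.623′; 88 + 42.623/60 = 88.7103833
  hemisphere S, so the sign is −
  Lon: split at 3 digits → 170° and 12.9426′; 170 + 12.9426/60 = 170.2157100
  E ⇒ keep positive
Point 3:
  Lat: degrees = first 2 digits = 27, minutes = 35.43655; 27 + 35.43655/60 = 27.5906092
  N ⇒ keep positive
  Lon: degrees = first 3 digits = 0, minutes = 3.8426; 0 + 3.8426/60 = 0.0640433
  W ⇒ negate
Point 4:
  Latitude: split at 2 digits → 35° and 6.9717′; 35 + 6.9717/60 = 35.1161950
  hemisphere S, so the sign is −
  Longitude: split at 3 digits → 055° and 40.6476′; 55 + 40.6476/60 = 55.6774600
  hemisphere W, so the sign is −
Point 5:
  Lat: degrees = first 2 digits = 10, minutes = 37.238; 10 + 37.238/60 = 10.6206333
  S → negative
  λ: degrees = first 3 digits = 95, minutes = 17.1597; 95 + 17.1597/60 = 95.2859950
  W ⇒ negate

1. -6.440520, -98.401735
2. -88.710383, 170.215710
3. 27.590609, -0.064043
4. -35.116195, -55.677460
5. -10.620633, -95.285995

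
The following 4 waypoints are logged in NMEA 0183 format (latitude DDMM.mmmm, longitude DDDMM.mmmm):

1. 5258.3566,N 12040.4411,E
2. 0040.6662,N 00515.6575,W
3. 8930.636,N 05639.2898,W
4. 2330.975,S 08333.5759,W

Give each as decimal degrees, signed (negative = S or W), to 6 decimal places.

Point 1:
  Latitude: split at 2 digits → 52° and 58.3566′; 52 + 58.3566/60 = 52.9726100
  N → positive
  λ: split at 3 digits → 120° and 40.4411′; 120 + 40.4411/60 = 120.6740183
  E → positive
Point 2:
  Latitude: degrees = first 2 digits = 0, minutes = 40.6662; 0 + 40.6662/60 = 0.6777700
  N → positive
  Longitude: split at 3 digits → 005° and 15.6575′; 5 + 15.6575/60 = 5.2609583
  W → negative
Point 3:
  Latitude: split at 2 digits → 89° and 30.636′; 89 + 30.636/60 = 89.5106000
  N ⇒ keep positive
  λ: degrees = first 3 digits = 56, minutes = 39.2898; 56 + 39.2898/60 = 56.6548300
  W ⇒ negate
Point 4:
  φ: degrees = first 2 digits = 23, minutes = 30.975; 23 + 30.975/60 = 23.5162500
  S → negative
  λ: split at 3 digits → 083° and 33.5759′; 83 + 33.5759/60 = 83.5595983
  W → negative

1. 52.972610, 120.674018
2. 0.677770, -5.260958
3. 89.510600, -56.654830
4. -23.516250, -83.559598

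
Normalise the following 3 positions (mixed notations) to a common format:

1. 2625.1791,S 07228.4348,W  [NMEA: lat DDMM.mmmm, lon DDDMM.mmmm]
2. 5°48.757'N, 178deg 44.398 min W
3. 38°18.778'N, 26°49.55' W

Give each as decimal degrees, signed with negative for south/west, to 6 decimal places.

Point 1:
  Latitude: degrees = first 2 digits = 26, minutes = 25.1791; 26 + 25.1791/60 = 26.4196517
  hemisphere S, so the sign is −
  λ: split at 3 digits → 072° and 28.4348′; 72 + 28.4348/60 = 72.4739133
  W → negative
Point 2:
  Lat: 5 + 48.757/60 = 5.8126167
  N → positive
  λ: 44.398′ = 0.739967°; total 178.7399667
  hemisphere W, so the sign is −
Point 3:
  Lat: 38 + 18.778/60 = 38.3129667
  N ⇒ keep positive
  Lon: 49.55′ = 0.825833°; total 26.8258333
  W ⇒ negate

1. -26.419652, -72.473913
2. 5.812617, -178.739967
3. 38.312967, -26.825833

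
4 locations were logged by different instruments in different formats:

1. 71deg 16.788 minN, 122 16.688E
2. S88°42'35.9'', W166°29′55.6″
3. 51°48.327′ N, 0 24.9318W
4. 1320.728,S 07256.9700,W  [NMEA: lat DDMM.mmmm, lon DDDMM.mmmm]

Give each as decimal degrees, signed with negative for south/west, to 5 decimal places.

1. 71.27980, 122.27813
2. -88.70997, -166.49878
3. 51.80545, -0.41553
4. -13.34547, -72.94950

Point 1:
  Lat: 71 + 16.788/60 = 71.279800
  N → positive
  Lon: 16.688′ = 0.278133°; total 122.278133
  E → positive
Point 2:
  Lat: 88° + 42/60 + 35.9/3600 = 88 + 0.700000 + 0.009972 = 88.709972
  S → negative
  Lon: 166 + 29/60 + 55.6/3600 = 166.498778
  W ⇒ negate
Point 3:
  φ: 51 + 48.327/60 = 51.805450
  N → positive
  Longitude: 24.9318′ = 0.415530°; total 0.415530
  hemisphere W, so the sign is −
Point 4:
  Lat: split at 2 digits → 13° and 20.728′; 13 + 20.728/60 = 13.345467
  hemisphere S, so the sign is −
  Lon: split at 3 digits → 072° and 56.97′; 72 + 56.97/60 = 72.949500
  hemisphere W, so the sign is −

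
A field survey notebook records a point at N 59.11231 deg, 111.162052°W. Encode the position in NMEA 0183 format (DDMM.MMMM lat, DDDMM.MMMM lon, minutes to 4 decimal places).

Lat: 59° + 0.112310 × 60 = 59° 6.738600′
Longitude: fractional part 0.162052 → 9.723120 minutes

5906.7386,N / 11109.7231,W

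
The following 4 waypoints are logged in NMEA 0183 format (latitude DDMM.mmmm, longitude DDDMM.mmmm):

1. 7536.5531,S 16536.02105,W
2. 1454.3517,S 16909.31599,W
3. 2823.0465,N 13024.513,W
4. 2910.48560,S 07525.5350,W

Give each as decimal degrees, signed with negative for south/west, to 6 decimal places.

1. -75.609218, -165.600351
2. -14.905862, -169.155267
3. 28.384108, -130.408550
4. -29.174760, -75.425583

Point 1:
  Lat: degrees = first 2 digits = 75, minutes = 36.5531; 75 + 36.5531/60 = 75.6092183
  S ⇒ negate
  Lon: degrees = first 3 digits = 165, minutes = 36.02105; 165 + 36.02105/60 = 165.6003508
  W ⇒ negate
Point 2:
  Latitude: split at 2 digits → 14° and 54.3517′; 14 + 54.3517/60 = 14.9058617
  hemisphere S, so the sign is −
  λ: degrees = first 3 digits = 169, minutes = 9.31599; 169 + 9.31599/60 = 169.1552665
  W ⇒ negate
Point 3:
  Lat: split at 2 digits → 28° and 23.0465′; 28 + 23.0465/60 = 28.3841083
  N ⇒ keep positive
  Lon: degrees = first 3 digits = 130, minutes = 24.513; 130 + 24.513/60 = 130.4085500
  W ⇒ negate
Point 4:
  Latitude: degrees = first 2 digits = 29, minutes = 10.4856; 29 + 10.4856/60 = 29.1747600
  S → negative
  Longitude: split at 3 digits → 075° and 25.535′; 75 + 25.535/60 = 75.4255833
  W → negative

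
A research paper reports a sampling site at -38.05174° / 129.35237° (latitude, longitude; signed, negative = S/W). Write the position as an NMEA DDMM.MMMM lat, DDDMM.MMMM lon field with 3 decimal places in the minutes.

3803.104,S / 12921.142,E

Latitude is negative → S; |value| = 38.051740
φ: 38° + 0.051740 × 60 = 38° 3.10440′
Longitude: 129° + 0.352370 × 60 = 129° 21.14220′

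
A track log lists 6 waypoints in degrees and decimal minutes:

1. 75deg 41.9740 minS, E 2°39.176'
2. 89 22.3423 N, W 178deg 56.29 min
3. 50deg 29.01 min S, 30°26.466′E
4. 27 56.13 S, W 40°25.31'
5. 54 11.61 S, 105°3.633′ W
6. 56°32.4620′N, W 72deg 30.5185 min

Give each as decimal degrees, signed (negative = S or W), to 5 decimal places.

Point 1:
  Latitude: 41.974′ = 0.699567°; total 75.699567
  S ⇒ negate
  λ: 39.176′ = 0.652933°; total 2.652933
  E ⇒ keep positive
Point 2:
  Lat: 89 + 22.3423/60 = 89.372372
  N → positive
  Longitude: 56.29′ = 0.938167°; total 178.938167
  W ⇒ negate
Point 3:
  φ: 29.01′ = 0.483500°; total 50.483500
  hemisphere S, so the sign is −
  Lon: 30 + 26.466/60 = 30.441100
  E → positive
Point 4:
  Latitude: 56.13′ = 0.935500°; total 27.935500
  hemisphere S, so the sign is −
  λ: 25.31′ = 0.421833°; total 40.421833
  hemisphere W, so the sign is −
Point 5:
  Lat: 54 + 11.61/60 = 54.193500
  S ⇒ negate
  Longitude: 105 + 3.633/60 = 105.060550
  hemisphere W, so the sign is −
Point 6:
  Latitude: 32.462′ = 0.541033°; total 56.541033
  N → positive
  Longitude: 72 + 30.5185/60 = 72.508642
  hemisphere W, so the sign is −

1. -75.69957, 2.65293
2. 89.37237, -178.93817
3. -50.48350, 30.44110
4. -27.93550, -40.42183
5. -54.19350, -105.06055
6. 56.54103, -72.50864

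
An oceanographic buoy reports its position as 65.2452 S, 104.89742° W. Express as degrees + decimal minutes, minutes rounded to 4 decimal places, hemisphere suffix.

Latitude: 65° + 0.245200 × 60 = 65° 14.712000′
Longitude: fractional part 0.897420 → 53.845200 minutes

65° 14.7120′ S, 104° 53.8452′ W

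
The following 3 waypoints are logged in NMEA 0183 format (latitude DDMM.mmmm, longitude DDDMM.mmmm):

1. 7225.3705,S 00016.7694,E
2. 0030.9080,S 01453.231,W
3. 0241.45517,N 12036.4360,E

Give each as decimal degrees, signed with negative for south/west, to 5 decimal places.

1. -72.42284, 0.27949
2. -0.51513, -14.88718
3. 2.69092, 120.60727

Point 1:
  Lat: degrees = first 2 digits = 72, minutes = 25.3705; 72 + 25.3705/60 = 72.422842
  hemisphere S, so the sign is −
  λ: degrees = first 3 digits = 0, minutes = 16.7694; 0 + 16.7694/60 = 0.279490
  E → positive
Point 2:
  Latitude: degrees = first 2 digits = 0, minutes = 30.908; 0 + 30.908/60 = 0.515133
  S ⇒ negate
  λ: degrees = first 3 digits = 14, minutes = 53.231; 14 + 53.231/60 = 14.887183
  hemisphere W, so the sign is −
Point 3:
  Lat: degrees = first 2 digits = 2, minutes = 41.45517; 2 + 41.45517/60 = 2.690920
  N → positive
  Lon: split at 3 digits → 120° and 36.436′; 120 + 36.436/60 = 120.607267
  E ⇒ keep positive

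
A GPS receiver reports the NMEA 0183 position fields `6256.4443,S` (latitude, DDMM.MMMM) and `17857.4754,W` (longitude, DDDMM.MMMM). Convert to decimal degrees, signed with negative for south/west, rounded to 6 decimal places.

-62.940738, -178.957923

Latitude: degrees = first 2 digits = 62, minutes = 56.4443; 62 + 56.4443/60 = 62.9407383
S → negative
λ: degrees = first 3 digits = 178, minutes = 57.4754; 178 + 57.4754/60 = 178.9579233
W → negative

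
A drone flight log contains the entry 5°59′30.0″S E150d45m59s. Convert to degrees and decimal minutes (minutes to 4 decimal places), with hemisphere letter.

5° 59.5000′ S, 150° 45.9833′ E

φ: seconds/60 = 0.50000; minutes = 59 + 0.50000 = 59.500000
Longitude: 45 + 59/60 = 45.983333′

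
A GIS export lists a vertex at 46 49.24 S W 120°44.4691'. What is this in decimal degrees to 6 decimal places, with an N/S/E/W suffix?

Latitude: 46 + 49.24/60 = 46.8206667
Lon: 44.4691′ = 0.741152°; total 120.7411517

46.820667° S, 120.741152° W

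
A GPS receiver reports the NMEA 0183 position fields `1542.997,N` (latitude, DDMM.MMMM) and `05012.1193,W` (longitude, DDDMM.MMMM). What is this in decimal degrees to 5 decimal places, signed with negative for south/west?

Lat: split at 2 digits → 15° and 42.997′; 15 + 42.997/60 = 15.716617
N ⇒ keep positive
Lon: split at 3 digits → 050° and 12.1193′; 50 + 12.1193/60 = 50.201988
hemisphere W, so the sign is −

15.71662, -50.20199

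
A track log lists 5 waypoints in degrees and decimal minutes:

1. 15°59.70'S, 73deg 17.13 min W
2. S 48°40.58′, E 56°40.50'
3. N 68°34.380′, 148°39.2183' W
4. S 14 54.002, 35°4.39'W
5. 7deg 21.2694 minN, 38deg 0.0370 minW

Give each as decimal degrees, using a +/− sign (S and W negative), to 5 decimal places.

1. -15.99500, -73.28550
2. -48.67633, 56.67500
3. 68.57300, -148.65364
4. -14.90003, -35.07317
5. 7.35449, -38.00062

Point 1:
  φ: 59.7′ = 0.995000°; total 15.995000
  S → negative
  Longitude: 17.13′ = 0.285500°; total 73.285500
  W → negative
Point 2:
  φ: 40.58′ = 0.676333°; total 48.676333
  S ⇒ negate
  Lon: 40.5′ = 0.675000°; total 56.675000
  E → positive
Point 3:
  φ: 68 + 34.38/60 = 68.573000
  N ⇒ keep positive
  Lon: 148 + 39.2183/60 = 148.653638
  hemisphere W, so the sign is −
Point 4:
  Latitude: 54.002′ = 0.900033°; total 14.900033
  S → negative
  Longitude: 4.39′ = 0.073167°; total 35.073167
  W ⇒ negate
Point 5:
  φ: 7 + 21.2694/60 = 7.354490
  N ⇒ keep positive
  Longitude: 38 + 0.037/60 = 38.000617
  hemisphere W, so the sign is −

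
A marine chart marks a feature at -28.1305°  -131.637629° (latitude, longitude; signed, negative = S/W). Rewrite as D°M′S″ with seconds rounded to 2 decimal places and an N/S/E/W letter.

28°07′49.80″ S, 131°38′15.46″ W

Latitude is negative → S; |value| = 28.130500
φ: 0.130500° → 7.83000′; 0.83000 × 60 = 49.8000″
Longitude is negative → W; |value| = 131.637629
Lon: whole degrees 131; 38.25774′ → 38′ and 15.4644″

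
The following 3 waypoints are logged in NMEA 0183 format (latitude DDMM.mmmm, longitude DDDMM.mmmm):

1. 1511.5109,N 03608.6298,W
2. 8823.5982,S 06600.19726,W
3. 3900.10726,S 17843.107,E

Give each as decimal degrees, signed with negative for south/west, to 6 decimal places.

1. 15.191848, -36.143830
2. -88.393303, -66.003288
3. -39.001788, 178.718450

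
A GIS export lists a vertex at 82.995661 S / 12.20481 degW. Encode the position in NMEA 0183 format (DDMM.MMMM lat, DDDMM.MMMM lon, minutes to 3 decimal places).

8259.740,S / 01212.289,W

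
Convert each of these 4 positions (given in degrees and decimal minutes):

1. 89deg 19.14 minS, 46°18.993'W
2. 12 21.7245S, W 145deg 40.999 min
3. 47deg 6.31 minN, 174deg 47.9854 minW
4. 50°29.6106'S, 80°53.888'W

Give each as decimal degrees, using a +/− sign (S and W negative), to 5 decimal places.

1. -89.31900, -46.31655
2. -12.36208, -145.68332
3. 47.10517, -174.79976
4. -50.49351, -80.89813

Point 1:
  Latitude: 19.14′ = 0.319000°; total 89.319000
  hemisphere S, so the sign is −
  Lon: 46 + 18.993/60 = 46.316550
  W → negative
Point 2:
  Lat: 21.7245′ = 0.362075°; total 12.362075
  S ⇒ negate
  λ: 40.999′ = 0.683317°; total 145.683317
  W ⇒ negate
Point 3:
  φ: 6.31′ = 0.105167°; total 47.105167
  N → positive
  Longitude: 47.9854′ = 0.799757°; total 174.799757
  W ⇒ negate
Point 4:
  Latitude: 29.6106′ = 0.493510°; total 50.493510
  S ⇒ negate
  λ: 80 + 53.888/60 = 80.898133
  W → negative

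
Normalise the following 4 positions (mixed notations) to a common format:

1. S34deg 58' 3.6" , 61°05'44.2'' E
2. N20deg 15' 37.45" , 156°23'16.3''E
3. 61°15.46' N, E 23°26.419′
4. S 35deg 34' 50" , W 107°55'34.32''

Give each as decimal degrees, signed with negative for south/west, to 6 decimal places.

Point 1:
  Lat: 58′ + 3.6″ = 58.06000′; 34 + 58.06000/60 = 34.9676667
  hemisphere S, so the sign is −
  Longitude: 61 + 5/60 + 44.2/3600 = 61.0956111
  E ⇒ keep positive
Point 2:
  Lat: 20° + 15/60 + 37.45/3600 = 20 + 0.250000 + 0.010403 = 20.2604028
  N → positive
  Longitude: 156 + 23/60 + 16.3/3600 = 156.3878611
  E → positive
Point 3:
  Lat: 61 + 15.46/60 = 61.2576667
  N → positive
  Longitude: 23 + 26.419/60 = 23.4403167
  E → positive
Point 4:
  φ: 35° + 34/60 + 50/3600 = 35 + 0.566667 + 0.013889 = 35.5805556
  S → negative
  Longitude: 107 + 55/60 + 34.32/3600 = 107.9262000
  W ⇒ negate

1. -34.967667, 61.095611
2. 20.260403, 156.387861
3. 61.257667, 23.440317
4. -35.580556, -107.926200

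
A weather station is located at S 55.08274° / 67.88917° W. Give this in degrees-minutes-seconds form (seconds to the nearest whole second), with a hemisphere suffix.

55°04′58″ S, 67°53′21″ W

Lat: 0.082740 × 60 = 4.96440′ → 4′, remainder × 60 = 57.86″
λ: 0.889170 × 60 = 53.35020′ → 53′, remainder × 60 = 21.01″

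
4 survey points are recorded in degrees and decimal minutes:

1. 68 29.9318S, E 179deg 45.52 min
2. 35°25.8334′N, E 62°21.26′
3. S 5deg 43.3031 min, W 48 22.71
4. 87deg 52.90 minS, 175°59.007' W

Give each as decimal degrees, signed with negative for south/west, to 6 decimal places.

Point 1:
  Lat: 29.9318′ = 0.498863°; total 68.4988633
  S → negative
  λ: 179 + 45.52/60 = 179.7586667
  E ⇒ keep positive
Point 2:
  Latitude: 25.8334′ = 0.430557°; total 35.4305567
  N → positive
  λ: 21.26′ = 0.354333°; total 62.3543333
  E ⇒ keep positive
Point 3:
  Lat: 43.3031′ = 0.721718°; total 5.7217183
  S ⇒ negate
  Longitude: 48 + 22.71/60 = 48.3785000
  W ⇒ negate
Point 4:
  Lat: 52.9′ = 0.881667°; total 87.8816667
  hemisphere S, so the sign is −
  Lon: 175 + 59.007/60 = 175.9834500
  hemisphere W, so the sign is −

1. -68.498863, 179.758667
2. 35.430557, 62.354333
3. -5.721718, -48.378500
4. -87.881667, -175.983450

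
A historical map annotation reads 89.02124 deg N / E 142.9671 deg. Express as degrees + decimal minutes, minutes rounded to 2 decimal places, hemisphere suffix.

89° 1.27′ N, 142° 58.03′ E

Lat: minutes = (89.021240 − 89) × 60 = 1.2744
λ: minutes = (142.967100 − 142) × 60 = 58.0260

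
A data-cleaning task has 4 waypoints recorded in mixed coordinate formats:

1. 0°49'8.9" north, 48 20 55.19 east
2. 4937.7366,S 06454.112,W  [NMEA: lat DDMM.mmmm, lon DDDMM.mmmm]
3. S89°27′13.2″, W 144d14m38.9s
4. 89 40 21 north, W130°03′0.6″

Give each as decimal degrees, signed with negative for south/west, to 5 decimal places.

1. 0.81914, 48.34866
2. -49.62894, -64.90187
3. -89.45367, -144.24414
4. 89.67250, -130.05017

Point 1:
  Latitude: 49′ + 8.9″ = 49.14833′; 0 + 49.14833/60 = 0.819139
  N → positive
  λ: 20′ + 55.19″ = 20.91983′; 48 + 20.91983/60 = 48.348664
  E → positive
Point 2:
  Lat: degrees = first 2 digits = 49, minutes = 37.7366; 49 + 37.7366/60 = 49.628943
  hemisphere S, so the sign is −
  Longitude: split at 3 digits → 064° and 54.112′; 64 + 54.112/60 = 64.901867
  W → negative
Point 3:
  φ: 89 + 27/60 + 13.2/3600 = 89.453667
  hemisphere S, so the sign is −
  λ: 14′ + 38.9″ = 14.64833′; 144 + 14.64833/60 = 144.244139
  hemisphere W, so the sign is −
Point 4:
  Lat: 40′ + 21″ = 40.35000′; 89 + 40.35000/60 = 89.672500
  N → positive
  λ: 130° + 3/60 + 0.6/3600 = 130 + 0.050000 + 0.000167 = 130.050167
  hemisphere W, so the sign is −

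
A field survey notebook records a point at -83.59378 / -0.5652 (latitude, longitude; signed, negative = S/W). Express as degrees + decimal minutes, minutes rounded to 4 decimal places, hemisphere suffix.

Latitude is negative → S; |value| = 83.593780
Latitude: 83° + 0.593780 × 60 = 83° 35.626800′
Longitude is negative → W; |value| = 0.565200
Longitude: fractional part 0.565200 → 33.912000 minutes

83° 35.6268′ S, 0° 33.9120′ W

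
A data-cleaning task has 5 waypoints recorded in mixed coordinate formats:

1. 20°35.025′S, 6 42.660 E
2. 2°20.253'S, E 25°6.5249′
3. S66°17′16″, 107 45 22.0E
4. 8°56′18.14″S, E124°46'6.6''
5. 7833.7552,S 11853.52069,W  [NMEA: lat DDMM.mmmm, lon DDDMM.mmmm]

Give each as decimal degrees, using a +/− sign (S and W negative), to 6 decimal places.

1. -20.583750, 6.711000
2. -2.337550, 25.108748
3. -66.287778, 107.756111
4. -8.938372, 124.768500
5. -78.562587, -118.892012

Point 1:
  Lat: 20 + 35.025/60 = 20.5837500
  S → negative
  Longitude: 6 + 42.66/60 = 6.7110000
  E ⇒ keep positive
Point 2:
  Latitude: 20.253′ = 0.337550°; total 2.3375500
  S ⇒ negate
  λ: 25 + 6.5249/60 = 25.1087483
  E → positive
Point 3:
  Latitude: 66 + 17/60 + 16/3600 = 66.2877778
  S ⇒ negate
  Longitude: 107 + 45/60 + 22/3600 = 107.7561111
  E ⇒ keep positive
Point 4:
  φ: 8 + 56/60 + 18.14/3600 = 8.9383722
  hemisphere S, so the sign is −
  Lon: 124° + 46/60 + 6.6/3600 = 124 + 0.766667 + 0.001833 = 124.7685000
  E → positive
Point 5:
  Lat: split at 2 digits → 78° and 33.7552′; 78 + 33.7552/60 = 78.5625867
  S ⇒ negate
  λ: split at 3 digits → 118° and 53.52069′; 118 + 53.52069/60 = 118.8920115
  hemisphere W, so the sign is −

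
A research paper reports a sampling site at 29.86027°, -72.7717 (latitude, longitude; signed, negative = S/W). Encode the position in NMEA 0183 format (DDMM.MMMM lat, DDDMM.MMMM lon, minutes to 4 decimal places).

φ: 29° + 0.860270 × 60 = 29° 51.616200′
Longitude is negative → W; |value| = 72.771700
λ: fractional part 0.771700 → 46.302000 minutes

2951.6162,N / 07246.3020,W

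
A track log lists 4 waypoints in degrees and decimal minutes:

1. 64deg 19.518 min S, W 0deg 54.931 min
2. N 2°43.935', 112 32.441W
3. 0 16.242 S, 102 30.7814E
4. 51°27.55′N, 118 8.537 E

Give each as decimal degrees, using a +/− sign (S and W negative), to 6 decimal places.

1. -64.325300, -0.915517
2. 2.732250, -112.540683
3. -0.270700, 102.513023
4. 51.459167, 118.142283

Point 1:
  Latitude: 64 + 19.518/60 = 64.3253000
  hemisphere S, so the sign is −
  Longitude: 54.931′ = 0.915517°; total 0.9155167
  hemisphere W, so the sign is −
Point 2:
  Latitude: 2 + 43.935/60 = 2.7322500
  N ⇒ keep positive
  Lon: 112 + 32.441/60 = 112.5406833
  W → negative
Point 3:
  Lat: 16.242′ = 0.270700°; total 0.2707000
  S → negative
  Longitude: 102 + 30.7814/60 = 102.5130233
  E → positive
Point 4:
  Lat: 27.55′ = 0.459167°; total 51.4591667
  N ⇒ keep positive
  λ: 8.537′ = 0.142283°; total 118.1422833
  E ⇒ keep positive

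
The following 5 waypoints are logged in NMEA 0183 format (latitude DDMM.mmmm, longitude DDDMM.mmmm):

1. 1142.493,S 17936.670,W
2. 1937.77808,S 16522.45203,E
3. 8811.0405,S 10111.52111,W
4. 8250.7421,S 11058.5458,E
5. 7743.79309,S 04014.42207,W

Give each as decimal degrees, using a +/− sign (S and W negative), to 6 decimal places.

Point 1:
  φ: split at 2 digits → 11° and 42.493′; 11 + 42.493/60 = 11.7082167
  S → negative
  Lon: split at 3 digits → 179° and 36.67′; 179 + 36.67/60 = 179.6111667
  W → negative
Point 2:
  Lat: degrees = first 2 digits = 19, minutes = 37.77808; 19 + 37.77808/60 = 19.6296347
  hemisphere S, so the sign is −
  λ: degrees = first 3 digits = 165, minutes = 22.45203; 165 + 22.45203/60 = 165.3742005
  E ⇒ keep positive
Point 3:
  φ: split at 2 digits → 88° and 11.0405′; 88 + 11.0405/60 = 88.1840083
  hemisphere S, so the sign is −
  Lon: split at 3 digits → 101° and 11.52111′; 101 + 11.52111/60 = 101.1920185
  W → negative
Point 4:
  Latitude: degrees = first 2 digits = 82, minutes = 50.7421; 82 + 50.7421/60 = 82.8457017
  S → negative
  Longitude: degrees = first 3 digits = 110, minutes = 58.5458; 110 + 58.5458/60 = 110.9757633
  E ⇒ keep positive
Point 5:
  Latitude: split at 2 digits → 77° and 43.79309′; 77 + 43.79309/60 = 77.7298848
  S → negative
  λ: degrees = first 3 digits = 40, minutes = 14.42207; 40 + 14.42207/60 = 40.2403678
  W ⇒ negate

1. -11.708217, -179.611167
2. -19.629635, 165.374201
3. -88.184008, -101.192019
4. -82.845702, 110.975763
5. -77.729885, -40.240368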